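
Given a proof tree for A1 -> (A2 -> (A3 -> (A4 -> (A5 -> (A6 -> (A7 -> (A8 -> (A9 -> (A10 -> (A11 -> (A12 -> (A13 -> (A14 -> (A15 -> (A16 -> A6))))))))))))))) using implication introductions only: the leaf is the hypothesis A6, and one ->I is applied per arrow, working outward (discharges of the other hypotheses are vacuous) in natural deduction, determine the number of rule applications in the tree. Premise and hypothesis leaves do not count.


The formula has 16 arrows (->); its innermost consequent A6 is one of the antecedents,
so the proof starts from the hypothesis leaf A6 (not a rule application) and closes one arrow per ->I.
Building A1 -> (A2 -> (A3 -> (A4 -> (A5 -> (A6 -> (A7 -> (A8 -> (A9 -> (A10 -> (A11 -> (A12 -> (A13 -> (A14 -> (A15 -> (A16 -> A6))))))))))))))) therefore takes 16 nested implication introductions.
Total inference nodes = 16

16


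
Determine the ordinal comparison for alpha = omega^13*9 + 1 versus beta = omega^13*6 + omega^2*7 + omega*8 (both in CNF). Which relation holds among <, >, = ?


Compare term by term from highest exponent:
alpha = omega^13*9 + 1
beta = omega^13*6 + omega^2*7 + omega*8
Term 1: alpha has omega^13*9, beta has omega^13*6
Term 2: alpha has omega^0*1, beta has omega^2*7
Term 3: alpha has omega^0*0, beta has omega^1*8
Result: alpha > beta

alpha > beta


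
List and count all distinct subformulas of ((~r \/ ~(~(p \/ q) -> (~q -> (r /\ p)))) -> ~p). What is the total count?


Formula: ((~r \/ ~(~(p \/ q) -> (~q -> (r /\ p)))) -> ~p)
Subformulas found:
  1. q
  2. r
  3. p
  4. ~p
  5. ~q
  6. ~r
  7. (r /\ p)
  8. (p \/ q)
  9. ~(p \/ q)
  10. (~q -> (r /\ p))
  11. (~(p \/ q) -> (~q -> (r /\ p)))
  12. ~(~(p \/ q) -> (~q -> (r /\ p)))
  13. (~r \/ ~(~(p \/ q) -> (~q -> (r /\ p))))
  14. ((~r \/ ~(~(p \/ q) -> (~q -> (r /\ p)))) -> ~p)
Total distinct subformulas = 14

14


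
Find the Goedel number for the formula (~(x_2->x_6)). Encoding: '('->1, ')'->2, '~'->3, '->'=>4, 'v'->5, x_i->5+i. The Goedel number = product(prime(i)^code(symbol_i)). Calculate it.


Formula: (~(x_2->x_6))
Symbol codes: [1, 3, 1, 7, 4, 11, 2, 2]
Primes: [2, 3, 5, 7, 11, 13, 17, 19]
p_1^1 = 2^1 = 2
p_2^3 = 3^3 = 27
p_3^1 = 5^1 = 5
p_4^7 = 7^7 = 823543
p_5^4 = 11^4 = 14641
p_6^11 = 13^11 = 1792160394037
p_7^2 = 17^2 = 289
p_8^2 = 19^2 = 361
Product = 608699163501998539585717832730

608699163501998539585717832730


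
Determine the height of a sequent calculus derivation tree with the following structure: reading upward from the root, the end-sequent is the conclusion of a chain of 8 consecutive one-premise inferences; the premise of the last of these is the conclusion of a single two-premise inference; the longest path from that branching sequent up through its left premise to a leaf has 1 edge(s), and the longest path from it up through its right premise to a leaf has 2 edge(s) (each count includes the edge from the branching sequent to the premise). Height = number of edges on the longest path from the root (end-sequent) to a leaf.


Longest path through the left premise: 1 edges (measured from the branching sequent)
Longest path through the right premise: 2 edges
Height of the subtree rooted at the branching sequent: max(1, 2) = 2
The branching sequent sits 8 edges above the root (the chain of one-premise inferences), so height = 2 + 8 = 10

10


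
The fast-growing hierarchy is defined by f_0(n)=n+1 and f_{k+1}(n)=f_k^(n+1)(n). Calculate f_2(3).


f_2(3) = f_1^4(3)
f_1(m) = 2m + 1.
Iterating: f_1^k(n) = 2^k*(n+1) - 1.
f_2(3) = 2^4*(3+1) - 1 = 16*4 - 1 = 63

63


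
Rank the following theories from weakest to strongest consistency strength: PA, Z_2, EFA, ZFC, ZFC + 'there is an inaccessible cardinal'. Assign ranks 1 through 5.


Ordering by consistency strength:
1. EFA
2. PA
3. Z_2
4. ZFC
5. ZFC + 'there is an inaccessible cardinal'


PA=2, Z_2=3, EFA=1, ZFC=4, ZFC + 'there is an inaccessible cardinal'=5


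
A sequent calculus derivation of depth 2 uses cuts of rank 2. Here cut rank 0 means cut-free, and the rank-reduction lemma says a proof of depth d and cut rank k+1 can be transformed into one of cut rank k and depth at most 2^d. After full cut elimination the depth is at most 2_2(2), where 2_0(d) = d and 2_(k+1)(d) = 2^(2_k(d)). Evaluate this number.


Each rank reduction sends depth d to at most 2^d; cut rank r needs r reductions.
2_0(2) = 2
2_1(2) = 2^2 = 4
2_2(2) = 2^4 = 16
Cut-free depth bound = 16

16


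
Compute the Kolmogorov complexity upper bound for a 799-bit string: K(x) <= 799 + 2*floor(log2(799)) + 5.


floor(log2(799)) = 9
2 * 9 = 18
K(x) <= 799 + 18 + 5 = 822

822


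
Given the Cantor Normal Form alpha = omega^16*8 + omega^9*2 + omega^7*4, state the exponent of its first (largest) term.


CNF: omega^16*8 + omega^9*2 + omega^7*4
The leading term is omega^16*8, which has exponent 16.

16


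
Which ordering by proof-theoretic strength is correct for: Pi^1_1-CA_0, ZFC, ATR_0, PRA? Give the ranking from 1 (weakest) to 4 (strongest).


Ordering by consistency strength:
1. PRA
2. ATR_0
3. Pi^1_1-CA_0
4. ZFC


Pi^1_1-CA_0=3, ZFC=4, ATR_0=2, PRA=1


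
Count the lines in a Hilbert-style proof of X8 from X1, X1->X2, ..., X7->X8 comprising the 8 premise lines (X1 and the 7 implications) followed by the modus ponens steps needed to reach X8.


We have 8 premise lines: X1 and 7 implications.
Each implication is detached once by MP, giving 7 MP lines.
8 premise lines + 7 MP lines = 15 total lines.

15


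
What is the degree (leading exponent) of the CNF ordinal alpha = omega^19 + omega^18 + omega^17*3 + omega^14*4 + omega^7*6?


CNF: omega^19 + omega^18 + omega^17*3 + omega^14*4 + omega^7*6
The leading term is omega^19, which has exponent 19.

19


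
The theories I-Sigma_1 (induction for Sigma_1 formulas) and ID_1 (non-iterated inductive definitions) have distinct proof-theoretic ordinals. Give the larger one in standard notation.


Proof-theoretic ordinal of I-Sigma_1 (induction for Sigma_1 formulas): omega^omega
Proof-theoretic ordinal of ID_1 (non-iterated inductive definitions): psi_0(epsilon_{Omega+1})
Comparing: omega^omega < psi_0(epsilon_{Omega+1}).
The larger ordinal is psi_0(epsilon_{Omega+1}) (from ID_1 (non-iterated inductive definitions)).

psi_0(epsilon_{Omega+1})


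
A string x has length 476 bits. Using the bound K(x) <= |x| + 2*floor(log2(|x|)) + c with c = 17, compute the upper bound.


floor(log2(476)) = 8
2 * 8 = 16
K(x) <= 476 + 16 + 17 = 509

509


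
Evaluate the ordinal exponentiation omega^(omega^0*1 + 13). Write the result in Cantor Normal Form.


omega^(omega^0*1 + 13):
omega^0 = 1, so the exponent is 1 + 13 = 14 (finite ordinal addition).
Result = omega^14, already a single CNF term.

omega^14


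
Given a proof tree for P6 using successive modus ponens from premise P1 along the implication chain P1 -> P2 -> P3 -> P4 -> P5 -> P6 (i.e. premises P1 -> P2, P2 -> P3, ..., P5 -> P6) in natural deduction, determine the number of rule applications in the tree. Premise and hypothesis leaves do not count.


We have a chain: P1 -> P2 -> P3 -> P4 -> P5 -> P6.
Each modus ponens application produces the next variable.
The chain has 6 propositions, so 6-1 = 5 modus ponens steps.
Total inference nodes = 5

5


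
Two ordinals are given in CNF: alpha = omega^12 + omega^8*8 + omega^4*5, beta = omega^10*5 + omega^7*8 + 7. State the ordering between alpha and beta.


Compare term by term from highest exponent:
alpha = omega^12 + omega^8*8 + omega^4*5
beta = omega^10*5 + omega^7*8 + 7
Term 1: alpha has omega^12*1, beta has omega^10*5
Term 2: alpha has omega^8*8, beta has omega^7*8
Term 3: alpha has omega^4*5, beta has omega^0*7
Result: alpha > beta

alpha > beta


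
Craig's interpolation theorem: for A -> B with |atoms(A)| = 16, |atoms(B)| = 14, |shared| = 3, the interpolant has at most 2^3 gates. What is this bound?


Shared atoms = 3
Craig interpolant size bound = 2^3
= 8

8


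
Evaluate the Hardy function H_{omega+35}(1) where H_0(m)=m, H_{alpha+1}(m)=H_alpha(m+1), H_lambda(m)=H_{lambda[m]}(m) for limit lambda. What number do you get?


H_{omega+35}(1):
Unwind the 35 successor steps: H_{omega+35}(1) = H_omega(1+35) = H_omega(36).
H_omega(m) = H_m(m) = m + m = 2m.
Result = 2 * 36 = 72

72


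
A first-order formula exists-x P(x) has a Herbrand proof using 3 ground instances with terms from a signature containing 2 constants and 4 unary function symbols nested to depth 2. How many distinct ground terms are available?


Herbrand terms by depth:
Depth 0: 2 constants
Depth 1: 8 new terms (running total: 10)
Depth 2: 32 new terms (running total: 42)
Total distinct ground terms = 42

42


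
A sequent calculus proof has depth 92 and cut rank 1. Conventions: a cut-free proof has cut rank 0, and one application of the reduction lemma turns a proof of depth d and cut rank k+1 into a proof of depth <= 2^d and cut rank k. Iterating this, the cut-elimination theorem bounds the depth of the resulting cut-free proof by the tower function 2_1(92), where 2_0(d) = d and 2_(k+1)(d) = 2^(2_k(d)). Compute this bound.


Each rank reduction sends depth d to at most 2^d; cut rank r needs r reductions.
2_0(92) = 92
2_1(92) = 2^92 = 4951760157141521099596496896
Cut-free depth bound = 4951760157141521099596496896

4951760157141521099596496896


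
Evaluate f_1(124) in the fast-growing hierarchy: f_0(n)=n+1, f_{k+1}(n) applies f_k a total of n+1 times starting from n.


f_1(124) = f_0^125(124)
f_0 adds 1 each time, applied 125 times.
f_1(124) = 124 + 125 = 249

249


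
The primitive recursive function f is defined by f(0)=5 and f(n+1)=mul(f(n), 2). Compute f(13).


f(0) = 5
f(1) = mul(f(0), 2) = mul(5, 2) = 10
f(2) = mul(f(1), 2) = mul(10, 2) = 20
f(3) = mul(f(2), 2) = mul(20, 2) = 40
f(4) = mul(f(3), 2) = mul(40, 2) = 80
f(5) = mul(f(4), 2) = mul(80, 2) = 160
f(6) = mul(f(5), 2) = mul(160, 2) = 320
f(7) = mul(f(6), 2) = mul(320, 2) = 640
f(8) = mul(f(7), 2) = mul(640, 2) = 1280
f(9) = mul(f(8), 2) = mul(1280, 2) = 2560
f(10) = mul(f(9), 2) = mul(2560, 2) = 5120
f(11) = mul(f(10), 2) = mul(5120, 2) = 10240
f(12) = mul(f(11), 2) = mul(10240, 2) = 20480
f(13) = mul(f(12), 2) = mul(20480, 2) = 40960


40960


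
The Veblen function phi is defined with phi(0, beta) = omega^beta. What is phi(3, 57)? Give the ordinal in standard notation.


phi(3, 57):
phi(3, beta) = eta_beta (the beta-th eta number, fixed point of zeta).
phi(3, 57) = eta_57

eta_57


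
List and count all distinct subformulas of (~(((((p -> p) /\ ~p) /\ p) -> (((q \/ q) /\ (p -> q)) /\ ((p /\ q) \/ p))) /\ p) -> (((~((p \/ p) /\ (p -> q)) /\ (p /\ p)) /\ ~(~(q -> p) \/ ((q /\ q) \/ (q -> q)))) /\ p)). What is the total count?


Formula: (~(((((p -> p) /\ ~p) /\ p) -> (((q \/ q) /\ (p -> q)) /\ ((p /\ q) \/ p))) /\ p) -> (((~((p \/ p) /\ (p -> q)) /\ (p /\ p)) /\ ~(~(q -> p) \/ ((q /\ q) \/ (q -> q)))) /\ p))
Subformulas found:
  1. p
  2. q
  3. ~p
  4. (p \/ p)
  5. (p /\ q)
  6. (q /\ q)
  7. (q -> p)
  8. (p -> p)
  9. (q -> q)
  10. (p /\ p)
  11. (p -> q)
  12. (q \/ q)
  13. ~(q -> p)
  14. ((p /\ q) \/ p)
  15. ((p -> p) /\ ~p)
  16. ((p \/ p) /\ (p -> q))
  17. ((q /\ q) \/ (q -> q))
  18. ((q \/ q) /\ (p -> q))
  19. ~((p \/ p) /\ (p -> q))
  20. (((p -> p) /\ ~p) /\ p)
  21. (~(q -> p) \/ ((q /\ q) \/ (q -> q)))
  22. (~((p \/ p) /\ (p -> q)) /\ (p /\ p))
  23. ~(~(q -> p) \/ ((q /\ q) \/ (q -> q)))
  24. (((q \/ q) /\ (p -> q)) /\ ((p /\ q) \/ p))
  25. ((((p -> p) /\ ~p) /\ p) -> (((q \/ q) /\ (p -> q)) /\ ((p /\ q) \/ p)))
  26. (((((p -> p) /\ ~p) /\ p) -> (((q \/ q) /\ (p -> q)) /\ ((p /\ q) \/ p))) /\ p)
  27. ~(((((p -> p) /\ ~p) /\ p) -> (((q \/ q) /\ (p -> q)) /\ ((p /\ q) \/ p))) /\ p)
  28. ((~((p \/ p) /\ (p -> q)) /\ (p /\ p)) /\ ~(~(q -> p) \/ ((q /\ q) \/ (q -> q))))
  29. (((~((p \/ p) /\ (p -> q)) /\ (p /\ p)) /\ ~(~(q -> p) \/ ((q /\ q) \/ (q -> q)))) /\ p)
  30. (~(((((p -> p) /\ ~p) /\ p) -> (((q \/ q) /\ (p -> q)) /\ ((p /\ q) \/ p))) /\ p) -> (((~((p \/ p) /\ (p -> q)) /\ (p /\ p)) /\ ~(~(q -> p) \/ ((q /\ q) \/ (q -> q)))) /\ p))
Total distinct subformulas = 30

30


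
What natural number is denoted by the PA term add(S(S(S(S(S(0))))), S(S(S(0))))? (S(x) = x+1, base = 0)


add(S^5(0), S^3(0)):
S^5(0) = 5
S^3(0) = 3
5 + 3 = 8

8


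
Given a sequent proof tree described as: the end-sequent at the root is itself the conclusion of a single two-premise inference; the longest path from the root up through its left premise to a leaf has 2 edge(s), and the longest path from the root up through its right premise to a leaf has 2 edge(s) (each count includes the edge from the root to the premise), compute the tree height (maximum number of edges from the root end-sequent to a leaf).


Longest path through the left premise: 2 edges (measured from the branching sequent)
Longest path through the right premise: 2 edges
Height of the subtree rooted at the branching sequent: max(2, 2) = 2
The branching sequent is the root itself.
Total height = 2

2


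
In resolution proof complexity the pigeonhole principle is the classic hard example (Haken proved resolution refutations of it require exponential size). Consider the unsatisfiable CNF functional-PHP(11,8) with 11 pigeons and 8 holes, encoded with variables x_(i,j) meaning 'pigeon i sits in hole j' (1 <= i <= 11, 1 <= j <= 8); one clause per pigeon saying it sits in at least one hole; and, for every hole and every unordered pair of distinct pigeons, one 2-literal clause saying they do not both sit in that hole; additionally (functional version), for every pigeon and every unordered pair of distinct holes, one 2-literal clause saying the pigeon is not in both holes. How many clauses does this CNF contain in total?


functional-PHP(11,8): 11 pigeons, 8 holes, 11*8 = 88 variables.
- pigeon clauses: one per pigeon -> 11 clauses
- hole clauses: 8 holes * C(11,2) = 8 * 55 -> 440 clauses
- functional clauses: 11 pigeons * C(8,2) = 11 * 28 -> 308 clauses
Total clauses = 11 + 440 + 308 = 759

759


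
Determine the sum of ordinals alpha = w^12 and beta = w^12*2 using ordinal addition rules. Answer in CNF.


Ordinal addition w^12 + w^12*2:
Both terms have the same exponent 12.
w^e*c + w^e*d = w^e*(c+d).
Result = w^12*(1+2) = w^12*3

w^12*3


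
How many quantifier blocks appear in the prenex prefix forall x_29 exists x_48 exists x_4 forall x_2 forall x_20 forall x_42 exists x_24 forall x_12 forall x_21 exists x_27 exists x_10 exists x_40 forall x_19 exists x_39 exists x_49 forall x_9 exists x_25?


Alternations = 9.
Blocks = alternations + 1 = 10

10


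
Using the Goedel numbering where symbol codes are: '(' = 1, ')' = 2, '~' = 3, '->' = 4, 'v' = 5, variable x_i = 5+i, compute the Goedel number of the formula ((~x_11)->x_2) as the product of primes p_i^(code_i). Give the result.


Formula: ((~x_11)->x_2)
Symbol codes: [1, 1, 3, 16, 2, 4, 7, 2]
Primes: [2, 3, 5, 7, 11, 13, 17, 19]
p_1^1 = 2^1 = 2
p_2^1 = 3^1 = 3
p_3^3 = 5^3 = 125
p_4^16 = 7^16 = 33232930569601
p_5^2 = 11^2 = 121
p_6^4 = 13^4 = 28561
p_7^7 = 17^7 = 410338673
p_8^2 = 19^2 = 361
Product = 12759637453541574059580837515544750

12759637453541574059580837515544750


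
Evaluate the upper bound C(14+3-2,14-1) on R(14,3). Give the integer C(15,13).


R(14,3) <= C(14+3-2, 14-1) = C(15, 13)
C(15, 13) = 15! / (13! * 2!)
= 105

105


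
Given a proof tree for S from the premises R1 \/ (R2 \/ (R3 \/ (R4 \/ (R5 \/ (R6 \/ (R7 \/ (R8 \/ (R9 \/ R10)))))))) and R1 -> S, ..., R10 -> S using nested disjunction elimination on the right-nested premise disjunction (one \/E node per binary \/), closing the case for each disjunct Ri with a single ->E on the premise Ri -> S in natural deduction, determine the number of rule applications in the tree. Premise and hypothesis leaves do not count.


The premise R1 \/ (R2 \/ (R3 \/ (R4 \/ (R5 \/ (R6 \/ (R7 \/ (R8 \/ (R9 \/ R10)))))))) contains 10 disjuncts, hence 9 binary \/ connectives.
- Each binary \/ is eliminated once: 9 \/E nodes.
- Each of the 10 cases Ri derives S by one ->E with Ri -> S: 10 ->E nodes.
Total = 9 + 10 = 19

19


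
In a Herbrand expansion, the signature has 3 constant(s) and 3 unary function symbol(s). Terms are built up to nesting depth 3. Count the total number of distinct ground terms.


Herbrand terms by depth:
Depth 0: 3 constants
Depth 1: 9 new terms (running total: 12)
Depth 2: 27 new terms (running total: 39)
Depth 3: 81 new terms (running total: 120)
Total distinct ground terms = 120

120


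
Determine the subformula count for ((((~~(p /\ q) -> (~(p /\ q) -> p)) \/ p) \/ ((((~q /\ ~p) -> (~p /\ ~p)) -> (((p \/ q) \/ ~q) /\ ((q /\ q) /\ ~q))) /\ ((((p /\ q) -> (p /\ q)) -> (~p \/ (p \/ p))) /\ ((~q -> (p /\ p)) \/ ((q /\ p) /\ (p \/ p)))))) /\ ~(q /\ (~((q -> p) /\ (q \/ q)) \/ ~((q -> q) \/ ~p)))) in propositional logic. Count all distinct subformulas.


Formula: ((((~~(p /\ q) -> (~(p /\ q) -> p)) \/ p) \/ ((((~q /\ ~p) -> (~p /\ ~p)) -> (((p \/ q) \/ ~q) /\ ((q /\ q) /\ ~q))) /\ ((((p /\ q) -> (p /\ q)) -> (~p \/ (p \/ p))) /\ ((~q -> (p /\ p)) \/ ((q /\ p) /\ (p \/ p)))))) /\ ~(q /\ (~((q -> p) /\ (q \/ q)) \/ ~((q -> q) \/ ~p))))
Subformulas found:
  1. p
  2. q
  3. ~p
  4. ~q
  5. (q /\ p)
  6. (p /\ q)
  7. (q /\ q)
  8. (q -> p)
  9. (q -> q)
  10. (p \/ p)
  11. (p \/ q)
  12. (p /\ p)
  13. (q \/ q)
  14. ~(p /\ q)
  15. ~~(p /\ q)
  16. (~p /\ ~p)
  17. (~q /\ ~p)
  18. (~(p /\ q) -> p)
  19. (~q -> (p /\ p))
  20. ((p \/ q) \/ ~q)
  21. ((q -> q) \/ ~p)
  22. (~p \/ (p \/ p))
  23. ((q /\ q) /\ ~q)
  24. ~((q -> q) \/ ~p)
  25. ((q -> p) /\ (q \/ q))
  26. ((q /\ p) /\ (p \/ p))
  27. ((p /\ q) -> (p /\ q))
  28. ~((q -> p) /\ (q \/ q))
  29. ((~q /\ ~p) -> (~p /\ ~p))
  30. (~~(p /\ q) -> (~(p /\ q) -> p))
  31. (((p \/ q) \/ ~q) /\ ((q /\ q) /\ ~q))
  32. ((~~(p /\ q) -> (~(p /\ q) -> p)) \/ p)
  33. ((~q -> (p /\ p)) \/ ((q /\ p) /\ (p \/ p)))
  34. (((p /\ q) -> (p /\ q)) -> (~p \/ (p \/ p)))
  35. (~((q -> p) /\ (q \/ q)) \/ ~((q -> q) \/ ~p))
  36. (q /\ (~((q -> p) /\ (q \/ q)) \/ ~((q -> q) \/ ~p)))
  37. ~(q /\ (~((q -> p) /\ (q \/ q)) \/ ~((q -> q) \/ ~p)))
  38. (((~q /\ ~p) -> (~p /\ ~p)) -> (((p \/ q) \/ ~q) /\ ((q /\ q) /\ ~q)))
  39. ((((p /\ q) -> (p /\ q)) -> (~p \/ (p \/ p))) /\ ((~q -> (p /\ p)) \/ ((q /\ p) /\ (p \/ p))))
  40. ((((~q /\ ~p) -> (~p /\ ~p)) -> (((p \/ q) \/ ~q) /\ ((q /\ q) /\ ~q))) /\ ((((p /\ q) -> (p /\ q)) -> (~p \/ (p \/ p))) /\ ((~q -> (p /\ p)) \/ ((q /\ p) /\ (p \/ p)))))
  41. (((~~(p /\ q) -> (~(p /\ q) -> p)) \/ p) \/ ((((~q /\ ~p) -> (~p /\ ~p)) -> (((p \/ q) \/ ~q) /\ ((q /\ q) /\ ~q))) /\ ((((p /\ q) -> (p /\ q)) -> (~p \/ (p \/ p))) /\ ((~q -> (p /\ p)) \/ ((q /\ p) /\ (p \/ p))))))
  42. ((((~~(p /\ q) -> (~(p /\ q) -> p)) \/ p) \/ ((((~q /\ ~p) -> (~p /\ ~p)) -> (((p \/ q) \/ ~q) /\ ((q /\ q) /\ ~q))) /\ ((((p /\ q) -> (p /\ q)) -> (~p \/ (p \/ p))) /\ ((~q -> (p /\ p)) \/ ((q /\ p) /\ (p \/ p)))))) /\ ~(q /\ (~((q -> p) /\ (q \/ q)) \/ ~((q -> q) \/ ~p))))
Total distinct subformulas = 42

42


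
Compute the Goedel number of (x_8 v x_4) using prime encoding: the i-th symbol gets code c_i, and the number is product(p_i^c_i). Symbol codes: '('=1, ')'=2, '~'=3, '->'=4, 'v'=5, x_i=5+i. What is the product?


Formula: (x_8 v x_4)
Symbol codes: [1, 13, 5, 9, 2]
Primes: [2, 3, 5, 7, 11]
p_1^1 = 2^1 = 2
p_2^13 = 3^13 = 1594323
p_3^5 = 5^5 = 3125
p_4^9 = 7^9 = 40353607
p_5^2 = 11^2 = 121
Product = 48654617103377381250

48654617103377381250


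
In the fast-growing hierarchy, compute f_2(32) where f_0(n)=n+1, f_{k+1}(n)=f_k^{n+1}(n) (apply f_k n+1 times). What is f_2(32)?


f_2(32) = f_1^33(32)
f_1(m) = 2m + 1.
Iterating: f_1^k(n) = 2^k*(n+1) - 1.
f_2(32) = 2^33*(32+1) - 1 = 8589934592*33 - 1 = 283467841535

283467841535


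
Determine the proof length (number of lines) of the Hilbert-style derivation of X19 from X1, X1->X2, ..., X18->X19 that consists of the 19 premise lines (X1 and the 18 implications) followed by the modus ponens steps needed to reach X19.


We have 19 premise lines: X1 and 18 implications.
Each implication is detached once by MP, giving 18 MP lines.
19 premise lines + 18 MP lines = 37 total lines.

37


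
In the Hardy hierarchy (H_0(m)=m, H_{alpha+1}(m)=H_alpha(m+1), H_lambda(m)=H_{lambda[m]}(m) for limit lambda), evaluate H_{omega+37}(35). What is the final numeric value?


H_{omega+37}(35):
Unwind the 37 successor steps: H_{omega+37}(35) = H_omega(35+37) = H_omega(72).
H_omega(m) = H_m(m) = m + m = 2m.
Result = 2 * 72 = 144

144


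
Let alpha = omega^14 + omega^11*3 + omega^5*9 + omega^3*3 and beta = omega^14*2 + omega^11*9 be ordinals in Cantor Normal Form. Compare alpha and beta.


Compare term by term from highest exponent:
alpha = omega^14 + omega^11*3 + omega^5*9 + omega^3*3
beta = omega^14*2 + omega^11*9
Term 1: alpha has omega^14*1, beta has omega^14*2
Term 2: alpha has omega^11*3, beta has omega^11*9
Term 3: alpha has omega^5*9, beta has omega^0*0
Term 4: alpha has omega^3*3, beta has omega^0*0
Result: alpha < beta

alpha < beta


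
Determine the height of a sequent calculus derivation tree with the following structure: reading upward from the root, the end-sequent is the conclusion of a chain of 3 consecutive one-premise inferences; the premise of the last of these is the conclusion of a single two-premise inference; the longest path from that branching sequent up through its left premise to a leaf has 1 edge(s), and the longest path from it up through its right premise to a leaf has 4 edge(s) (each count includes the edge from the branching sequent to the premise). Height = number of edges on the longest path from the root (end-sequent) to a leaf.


Longest path through the left premise: 1 edges (measured from the branching sequent)
Longest path through the right premise: 4 edges
Height of the subtree rooted at the branching sequent: max(1, 4) = 4
The branching sequent sits 3 edges above the root (the chain of one-premise inferences), so height = 4 + 3 = 7

7


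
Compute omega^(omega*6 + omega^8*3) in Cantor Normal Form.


omega^(omega*6 + omega^8*3):
In ordinal addition a term is absorbed by a following term of strictly larger exponent: 1 < 8, so omega*6 + omega^8*3 = omega^8*3.
omega raised to a CNF ordinal is a single CNF term: Result = omega^(omega^8*3)

omega^(omega^8*3)


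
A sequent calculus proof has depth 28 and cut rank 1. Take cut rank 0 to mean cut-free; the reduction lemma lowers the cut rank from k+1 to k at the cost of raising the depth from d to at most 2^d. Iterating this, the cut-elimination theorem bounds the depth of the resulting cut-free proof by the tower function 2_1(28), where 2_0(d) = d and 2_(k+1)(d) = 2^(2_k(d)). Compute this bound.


Each rank reduction sends depth d to at most 2^d; cut rank r needs r reductions.
2_0(28) = 28
2_1(28) = 2^28 = 268435456
Cut-free depth bound = 268435456

268435456


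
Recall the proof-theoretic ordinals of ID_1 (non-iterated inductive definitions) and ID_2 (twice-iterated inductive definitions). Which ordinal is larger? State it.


Proof-theoretic ordinal of ID_1 (non-iterated inductive definitions): psi_0(epsilon_{Omega+1})
Proof-theoretic ordinal of ID_2 (twice-iterated inductive definitions): psi_0(epsilon_{Omega_2+1})
Comparing: psi_0(epsilon_{Omega+1}) < psi_0(epsilon_{Omega_2+1}).
The larger ordinal is psi_0(epsilon_{Omega_2+1}) (from ID_2 (twice-iterated inductive definitions)).

psi_0(epsilon_{Omega_2+1})


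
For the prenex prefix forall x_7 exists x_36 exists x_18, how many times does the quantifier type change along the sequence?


Walk the prefix and count type changes:
  position 1: forall -> exists <-- alternation
  position 2: exists -> exists
Total alternations = 1

1


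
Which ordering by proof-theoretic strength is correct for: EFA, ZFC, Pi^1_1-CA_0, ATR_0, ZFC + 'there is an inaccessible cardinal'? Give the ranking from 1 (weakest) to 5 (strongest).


Ordering by consistency strength:
1. EFA
2. ATR_0
3. Pi^1_1-CA_0
4. ZFC
5. ZFC + 'there is an inaccessible cardinal'


EFA=1, ZFC=4, Pi^1_1-CA_0=3, ATR_0=2, ZFC + 'there is an inaccessible cardinal'=5


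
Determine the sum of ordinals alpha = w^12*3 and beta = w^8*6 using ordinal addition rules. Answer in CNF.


Ordinal addition w^12*3 + w^8*6:
Leading exponent of alpha (12) > leading exponent of beta (8).
Since alpha's term has higher exponent than beta's leading term,
the sum is simply alpha followed by beta.
Result = w^12*3 + w^8*6

w^12*3 + w^8*6


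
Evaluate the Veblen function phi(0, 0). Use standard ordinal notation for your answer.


phi(0, 0):
phi(0, beta) = omega^beta by definition.
phi(0, 0) = omega^0

1


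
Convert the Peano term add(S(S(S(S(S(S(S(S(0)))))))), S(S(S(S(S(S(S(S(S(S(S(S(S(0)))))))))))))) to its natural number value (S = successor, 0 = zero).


add(S^8(0), S^13(0)):
S^8(0) = 8
S^13(0) = 13
8 + 13 = 21

21


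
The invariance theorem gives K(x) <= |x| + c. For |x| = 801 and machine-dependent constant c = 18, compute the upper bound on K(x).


K(x) <= |x| + c = 801 + 18 = 819

819


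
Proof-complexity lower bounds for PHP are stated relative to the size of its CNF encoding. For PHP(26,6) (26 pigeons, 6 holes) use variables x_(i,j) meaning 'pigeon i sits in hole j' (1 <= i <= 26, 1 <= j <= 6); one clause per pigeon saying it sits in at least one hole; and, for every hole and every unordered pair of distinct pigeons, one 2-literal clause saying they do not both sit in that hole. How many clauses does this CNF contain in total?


PHP(26,6): 26 pigeons, 6 holes, 26*6 = 156 variables.
- pigeon clauses: one per pigeon -> 26 clauses
- hole clauses: 6 holes * C(26,2) = 6 * 325 -> 1950 clauses
Total clauses = 26 + 1950 = 1976

1976


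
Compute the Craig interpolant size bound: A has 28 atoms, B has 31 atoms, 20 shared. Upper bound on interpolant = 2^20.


Shared atoms = 20
Craig interpolant size bound = 2^20
= 1048576

1048576


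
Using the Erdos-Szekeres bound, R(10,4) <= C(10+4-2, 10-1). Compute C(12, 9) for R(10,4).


R(10,4) <= C(10+4-2, 10-1) = C(12, 9)
C(12, 9) = 12! / (9! * 3!)
= 220

220


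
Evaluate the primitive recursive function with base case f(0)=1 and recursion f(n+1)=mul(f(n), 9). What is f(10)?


f(0) = 1
f(1) = mul(f(0), 9) = mul(1, 9) = 9
f(2) = mul(f(1), 9) = mul(9, 9) = 81
f(3) = mul(f(2), 9) = mul(81, 9) = 729
f(4) = mul(f(3), 9) = mul(729, 9) = 6561
f(5) = mul(f(4), 9) = mul(6561, 9) = 59049
f(6) = mul(f(5), 9) = mul(59049, 9) = 531441
f(7) = mul(f(6), 9) = mul(531441, 9) = 4782969
f(8) = mul(f(7), 9) = mul(4782969, 9) = 43046721
f(9) = mul(f(8), 9) = mul(43046721, 9) = 387420489
f(10) = mul(f(9), 9) = mul(387420489, 9) = 3486784401


3486784401


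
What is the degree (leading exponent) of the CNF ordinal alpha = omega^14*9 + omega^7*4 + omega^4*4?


CNF: omega^14*9 + omega^7*4 + omega^4*4
The leading term is omega^14*9, which has exponent 14.

14


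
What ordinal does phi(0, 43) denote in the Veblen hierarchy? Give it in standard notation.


phi(0, 43):
phi(0, beta) = omega^beta by definition.
phi(0, 43) = omega^43

omega^43


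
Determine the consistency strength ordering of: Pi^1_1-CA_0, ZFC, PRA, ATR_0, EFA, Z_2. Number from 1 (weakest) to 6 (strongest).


Ordering by consistency strength:
1. EFA
2. PRA
3. ATR_0
4. Pi^1_1-CA_0
5. Z_2
6. ZFC


Pi^1_1-CA_0=4, ZFC=6, PRA=2, ATR_0=3, EFA=1, Z_2=5


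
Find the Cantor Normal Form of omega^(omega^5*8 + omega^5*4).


omega^(omega^5*8 + omega^5*4):
Both terms of the exponent have the same exponent 5, so they merge: omega^5*8 + omega^5*4 = omega^5*(8+4) = omega^5*12.
omega raised to a CNF ordinal is a single CNF term: Result = omega^(omega^5*12)

omega^(omega^5*12)


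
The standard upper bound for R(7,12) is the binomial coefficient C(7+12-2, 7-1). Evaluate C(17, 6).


R(7,12) <= C(7+12-2, 7-1) = C(17, 6)
C(17, 6) = 17! / (6! * 11!)
= 12376

12376


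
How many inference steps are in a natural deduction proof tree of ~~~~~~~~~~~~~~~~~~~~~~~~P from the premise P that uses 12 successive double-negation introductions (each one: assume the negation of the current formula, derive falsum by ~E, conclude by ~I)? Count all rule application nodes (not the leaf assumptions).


Each double-negation introduction (from C infer ~~C) uses 2 inference nodes: one ~E (C and ~C give falsum) and one ~I (discharge ~C).
12 double negations = 12 * 2 = 24 inference nodes.

24


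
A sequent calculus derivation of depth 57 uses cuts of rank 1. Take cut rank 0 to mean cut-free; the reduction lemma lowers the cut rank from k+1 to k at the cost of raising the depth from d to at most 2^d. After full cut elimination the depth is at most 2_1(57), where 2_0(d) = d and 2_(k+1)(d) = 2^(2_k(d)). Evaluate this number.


Each rank reduction sends depth d to at most 2^d; cut rank r needs r reductions.
2_0(57) = 57
2_1(57) = 2^57 = 144115188075855872
Cut-free depth bound = 144115188075855872

144115188075855872


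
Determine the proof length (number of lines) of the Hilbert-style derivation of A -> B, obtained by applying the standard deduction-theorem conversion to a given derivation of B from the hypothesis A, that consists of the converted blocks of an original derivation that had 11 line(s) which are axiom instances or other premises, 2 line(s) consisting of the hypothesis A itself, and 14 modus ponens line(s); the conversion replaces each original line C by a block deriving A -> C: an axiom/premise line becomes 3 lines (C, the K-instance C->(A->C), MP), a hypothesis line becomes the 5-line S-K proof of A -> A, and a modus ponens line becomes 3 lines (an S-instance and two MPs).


Deduction-theorem conversion, block by block:
- 11 axiom/premise lines -> 3 lines each = 33
- 2 hypothesis lines -> 5 lines each (identity proof A->A) = 10
- 14 MP lines -> 3 lines each (S-instance, MP, MP) = 42
Total = 33 + 10 + 42 = 85 lines.

85


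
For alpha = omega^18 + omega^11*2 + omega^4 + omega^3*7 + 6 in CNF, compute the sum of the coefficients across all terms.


CNF: omega^18 + omega^11*2 + omega^4 + omega^3*7 + 6
Coefficients: 1 + 2 + 1 + 7 + 6 = 17

17


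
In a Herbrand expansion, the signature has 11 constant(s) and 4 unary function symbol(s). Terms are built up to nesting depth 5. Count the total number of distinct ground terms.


Herbrand terms by depth:
Depth 0: 11 constants
Depth 1: 44 new terms (running total: 55)
Depth 2: 176 new terms (running total: 231)
Depth 3: 704 new terms (running total: 935)
Depth 4: 2816 new terms (running total: 3751)
Depth 5: 11264 new terms (running total: 15015)
Total distinct ground terms = 15015

15015


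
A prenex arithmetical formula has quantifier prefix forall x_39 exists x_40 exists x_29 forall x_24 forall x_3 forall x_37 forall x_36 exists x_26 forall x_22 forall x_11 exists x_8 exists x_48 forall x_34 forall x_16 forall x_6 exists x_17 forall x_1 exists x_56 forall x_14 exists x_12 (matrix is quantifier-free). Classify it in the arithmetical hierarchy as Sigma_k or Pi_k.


Leading quantifier is forall, so the class is Pi.
Number of quantifier blocks = alternations + 1 = 11 + 1 = 12.
Classification: Pi_12

Pi_12


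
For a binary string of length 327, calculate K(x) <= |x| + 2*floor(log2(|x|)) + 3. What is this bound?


floor(log2(327)) = 8
2 * 8 = 16
K(x) <= 327 + 16 + 3 = 346

346


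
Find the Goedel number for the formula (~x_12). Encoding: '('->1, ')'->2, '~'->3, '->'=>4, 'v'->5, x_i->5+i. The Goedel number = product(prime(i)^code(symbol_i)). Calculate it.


Formula: (~x_12)
Symbol codes: [1, 3, 17, 2]
Primes: [2, 3, 5, 7]
p_1^1 = 2^1 = 2
p_2^3 = 3^3 = 27
p_3^17 = 5^17 = 762939453125
p_4^2 = 7^2 = 49
Product = 2018737792968750

2018737792968750


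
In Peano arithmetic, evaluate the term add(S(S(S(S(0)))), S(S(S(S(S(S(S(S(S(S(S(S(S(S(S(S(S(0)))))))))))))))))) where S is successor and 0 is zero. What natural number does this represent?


add(S^4(0), S^17(0)):
S^4(0) = 4
S^17(0) = 17
4 + 17 = 21

21


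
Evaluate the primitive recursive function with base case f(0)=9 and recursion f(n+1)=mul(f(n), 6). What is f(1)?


f(0) = 9
f(1) = mul(f(0), 6) = mul(9, 6) = 54


54


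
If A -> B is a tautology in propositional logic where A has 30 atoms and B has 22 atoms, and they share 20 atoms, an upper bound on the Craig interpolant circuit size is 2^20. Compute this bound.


Shared atoms = 20
Craig interpolant size bound = 2^20
= 1048576

1048576


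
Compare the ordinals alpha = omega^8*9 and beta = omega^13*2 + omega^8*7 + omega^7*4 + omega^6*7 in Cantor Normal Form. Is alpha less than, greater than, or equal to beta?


Compare term by term from highest exponent:
alpha = omega^8*9
beta = omega^13*2 + omega^8*7 + omega^7*4 + omega^6*7
Term 1: alpha has omega^8*9, beta has omega^13*2
Term 2: alpha has omega^0*0, beta has omega^8*7
Term 3: alpha has omega^0*0, beta has omega^7*4
Term 4: alpha has omega^0*0, beta has omega^6*7
Result: alpha < beta

alpha < beta


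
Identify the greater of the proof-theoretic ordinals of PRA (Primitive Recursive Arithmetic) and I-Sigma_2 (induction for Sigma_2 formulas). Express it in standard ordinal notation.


Proof-theoretic ordinal of PRA (Primitive Recursive Arithmetic): omega^omega
Proof-theoretic ordinal of I-Sigma_2 (induction for Sigma_2 formulas): omega^(omega^omega)
Comparing: omega^omega < omega^(omega^omega).
The larger ordinal is omega^(omega^omega) (from I-Sigma_2 (induction for Sigma_2 formulas)).

omega^(omega^omega)


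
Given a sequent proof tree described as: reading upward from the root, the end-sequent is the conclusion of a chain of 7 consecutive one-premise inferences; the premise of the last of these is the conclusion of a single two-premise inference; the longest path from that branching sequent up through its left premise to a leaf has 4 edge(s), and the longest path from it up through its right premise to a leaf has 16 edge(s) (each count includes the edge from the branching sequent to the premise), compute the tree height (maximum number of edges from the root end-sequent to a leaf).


Longest path through the left premise: 4 edges (measured from the branching sequent)
Longest path through the right premise: 16 edges
Height of the subtree rooted at the branching sequent: max(4, 16) = 16
The branching sequent sits 7 edges above the root (the chain of one-premise inferences), so height = 16 + 7 = 23

23


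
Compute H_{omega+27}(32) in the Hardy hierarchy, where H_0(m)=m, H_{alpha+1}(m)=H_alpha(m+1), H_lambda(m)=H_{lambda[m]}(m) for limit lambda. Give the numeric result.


H_{omega+27}(32):
Unwind the 27 successor steps: H_{omega+27}(32) = H_omega(32+27) = H_omega(59).
H_omega(m) = H_m(m) = m + m = 2m.
Result = 2 * 59 = 118

118


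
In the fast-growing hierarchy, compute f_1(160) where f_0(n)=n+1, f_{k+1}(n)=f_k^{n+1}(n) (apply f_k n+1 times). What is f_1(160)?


f_1(160) = f_0^161(160)
f_0 adds 1 each time, applied 161 times.
f_1(160) = 160 + 161 = 321

321


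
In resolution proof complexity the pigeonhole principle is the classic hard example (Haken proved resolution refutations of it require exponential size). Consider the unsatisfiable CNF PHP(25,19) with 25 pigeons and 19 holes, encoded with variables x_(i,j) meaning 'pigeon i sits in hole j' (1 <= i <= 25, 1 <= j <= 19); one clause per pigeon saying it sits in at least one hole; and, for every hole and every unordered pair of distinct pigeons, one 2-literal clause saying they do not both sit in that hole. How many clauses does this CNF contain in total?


PHP(25,19): 25 pigeons, 19 holes, 25*19 = 475 variables.
- pigeon clauses: one per pigeon -> 25 clauses
- hole clauses: 19 holes * C(25,2) = 19 * 300 -> 5700 clauses
Total clauses = 25 + 5700 = 5725

5725


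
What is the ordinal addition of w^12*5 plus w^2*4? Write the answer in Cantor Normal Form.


Ordinal addition w^12*5 + w^2*4:
Leading exponent of alpha (12) > leading exponent of beta (2).
Since alpha's term has higher exponent than beta's leading term,
the sum is simply alpha followed by beta.
Result = w^12*5 + w^2*4

w^12*5 + w^2*4


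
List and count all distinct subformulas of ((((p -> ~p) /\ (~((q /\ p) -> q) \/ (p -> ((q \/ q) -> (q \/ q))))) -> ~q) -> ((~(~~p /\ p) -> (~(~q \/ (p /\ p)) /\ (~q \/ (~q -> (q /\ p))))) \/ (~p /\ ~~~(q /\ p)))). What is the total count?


Formula: ((((p -> ~p) /\ (~((q /\ p) -> q) \/ (p -> ((q \/ q) -> (q \/ q))))) -> ~q) -> ((~(~~p /\ p) -> (~(~q \/ (p /\ p)) /\ (~q \/ (~q -> (q /\ p))))) \/ (~p /\ ~~~(q /\ p))))
Subformulas found:
  1. p
  2. q
  3. ~p
  4. ~q
  5. ~~p
  6. (q /\ p)
  7. (p /\ p)
  8. (q \/ q)
  9. ~(q /\ p)
  10. (p -> ~p)
  11. (~~p /\ p)
  12. ~~(q /\ p)
  13. ~~~(q /\ p)
  14. ~(~~p /\ p)
  15. ((q /\ p) -> q)
  16. ~((q /\ p) -> q)
  17. (~q \/ (p /\ p))
  18. (~q -> (q /\ p))
  19. ~(~q \/ (p /\ p))
  20. (~p /\ ~~~(q /\ p))
  21. ((q \/ q) -> (q \/ q))
  22. (~q \/ (~q -> (q /\ p)))
  23. (p -> ((q \/ q) -> (q \/ q)))
  24. (~(~q \/ (p /\ p)) /\ (~q \/ (~q -> (q /\ p))))
  25. (~((q /\ p) -> q) \/ (p -> ((q \/ q) -> (q \/ q))))
  26. (~(~~p /\ p) -> (~(~q \/ (p /\ p)) /\ (~q \/ (~q -> (q /\ p)))))
  27. ((p -> ~p) /\ (~((q /\ p) -> q) \/ (p -> ((q \/ q) -> (q \/ q)))))
  28. (((p -> ~p) /\ (~((q /\ p) -> q) \/ (p -> ((q \/ q) -> (q \/ q))))) -> ~q)
  29. ((~(~~p /\ p) -> (~(~q \/ (p /\ p)) /\ (~q \/ (~q -> (q /\ p))))) \/ (~p /\ ~~~(q /\ p)))
  30. ((((p -> ~p) /\ (~((q /\ p) -> q) \/ (p -> ((q \/ q) -> (q \/ q))))) -> ~q) -> ((~(~~p /\ p) -> (~(~q \/ (p /\ p)) /\ (~q \/ (~q -> (q /\ p))))) \/ (~p /\ ~~~(q /\ p))))
Total distinct subformulas = 30

30


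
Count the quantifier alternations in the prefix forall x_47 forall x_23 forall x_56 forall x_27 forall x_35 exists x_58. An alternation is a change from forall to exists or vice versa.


Walk the prefix and count type changes:
  position 1: forall -> forall
  position 2: forall -> forall
  position 3: forall -> forall
  position 4: forall -> forall
  position 5: forall -> exists <-- alternation
Total alternations = 1

1


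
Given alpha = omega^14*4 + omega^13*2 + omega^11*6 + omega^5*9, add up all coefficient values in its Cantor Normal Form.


CNF: omega^14*4 + omega^13*2 + omega^11*6 + omega^5*9
Coefficients: 4 + 2 + 6 + 9 = 21

21


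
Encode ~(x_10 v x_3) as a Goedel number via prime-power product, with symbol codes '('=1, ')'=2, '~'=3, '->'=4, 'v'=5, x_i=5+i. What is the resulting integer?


Formula: ~(x_10 v x_3)
Symbol codes: [3, 1, 15, 5, 8, 2]
Primes: [2, 3, 5, 7, 11, 13]
p_1^3 = 2^3 = 8
p_2^1 = 3^1 = 3
p_3^15 = 5^15 = 30517578125
p_4^5 = 7^5 = 16807
p_5^8 = 11^8 = 214358881
p_6^2 = 13^2 = 169
Product = 445943350701725830078125000

445943350701725830078125000


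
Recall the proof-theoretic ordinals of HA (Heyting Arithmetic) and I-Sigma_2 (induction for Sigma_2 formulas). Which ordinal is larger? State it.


Proof-theoretic ordinal of HA (Heyting Arithmetic): epsilon_0
Proof-theoretic ordinal of I-Sigma_2 (induction for Sigma_2 formulas): omega^(omega^omega)
Comparing: omega^(omega^omega) < epsilon_0.
The larger ordinal is epsilon_0 (from HA (Heyting Arithmetic)).

epsilon_0


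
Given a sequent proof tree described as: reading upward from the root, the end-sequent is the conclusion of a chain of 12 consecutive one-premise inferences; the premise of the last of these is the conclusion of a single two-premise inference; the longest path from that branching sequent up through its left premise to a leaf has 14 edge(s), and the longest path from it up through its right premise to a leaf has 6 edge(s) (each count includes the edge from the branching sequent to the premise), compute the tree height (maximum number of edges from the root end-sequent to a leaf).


Longest path through the left premise: 14 edges (measured from the branching sequent)
Longest path through the right premise: 6 edges
Height of the subtree rooted at the branching sequent: max(14, 6) = 14
The branching sequent sits 12 edges above the root (the chain of one-premise inferences), so height = 14 + 12 = 26

26


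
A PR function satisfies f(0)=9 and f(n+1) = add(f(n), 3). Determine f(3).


f(0) = 9
f(1) = add(f(0), 3) = add(9, 3) = 12
f(2) = add(f(1), 3) = add(12, 3) = 15
f(3) = add(f(2), 3) = add(15, 3) = 18


18
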